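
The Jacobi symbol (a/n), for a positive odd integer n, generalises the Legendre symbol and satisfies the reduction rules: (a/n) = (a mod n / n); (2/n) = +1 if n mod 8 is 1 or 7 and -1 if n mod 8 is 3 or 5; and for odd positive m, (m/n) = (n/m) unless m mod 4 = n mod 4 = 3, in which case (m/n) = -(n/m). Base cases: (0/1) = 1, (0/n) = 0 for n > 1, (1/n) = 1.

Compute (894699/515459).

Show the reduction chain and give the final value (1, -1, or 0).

(894699/515459) = (379240/515459)   [reduce mod 515459]
379240 = 2^3·47405; (2/515459) = -1 since 515459 mod 8 = 3, so (379240/515459) = (-1)^3·(47405/515459); sign now -1
reciprocity: (47405/515459) = +1·(515459/47405) since 47405 mod 4 = 1, 515459 mod 4 = 3; sign now -1
(515459/47405) = (41409/47405)   [reduce mod 47405]
reciprocity: (41409/47405) = +1·(47405/41409) since 41409 mod 4 = 1, 47405 mod 4 = 1; sign now -1
(47405/41409) = (5996/41409)   [reduce mod 41409]
5996 = 2^2·1499; (2/41409) = +1 since 41409 mod 8 = 1, so (5996/41409) = (+1)^2·(1499/41409); sign now -1
reciprocity: (1499/41409) = +1·(41409/1499) since 1499 mod 4 = 3, 41409 mod 4 = 1; sign now -1
(41409/1499) = (936/1499)   [reduce mod 1499]
936 = 2^3·117; (2/1499) = -1 since 1499 mod 8 = 3, so (936/1499) = (-1)^3·(117/1499); sign now +1
reciprocity: (117/1499) = +1·(1499/117) since 117 mod 4 = 1, 1499 mod 4 = 3; sign now +1
(1499/117) = (95/117)   [reduce mod 117]
reciprocity: (95/117) = +1·(117/95) since 95 mod 4 = 3, 117 mod 4 = 1; sign now +1
(117/95) = (22/95)   [reduce mod 95]
22 = 2^1·11; (2/95) = +1 since 95 mod 8 = 7, so (22/95) = (+1)^1·(11/95); sign now +1
reciprocity: (11/95) = -1·(95/11) since 11 mod 4 = 3, 95 mod 4 = 3; sign now -1
(95/11) = (7/11)   [reduce mod 11]
reciprocity: (7/11) = -1·(11/7) since 7 mod 4 = 3, 11 mod 4 = 3; sign now +1
(11/7) = (4/7)   [reduce mod 7]
4 = 2^2·1; (2/7) = +1 since 7 mod 8 = 7, so (4/7) = (+1)^2·(1/7); sign now +1
(1/7) = 1; final value = sign = +1

1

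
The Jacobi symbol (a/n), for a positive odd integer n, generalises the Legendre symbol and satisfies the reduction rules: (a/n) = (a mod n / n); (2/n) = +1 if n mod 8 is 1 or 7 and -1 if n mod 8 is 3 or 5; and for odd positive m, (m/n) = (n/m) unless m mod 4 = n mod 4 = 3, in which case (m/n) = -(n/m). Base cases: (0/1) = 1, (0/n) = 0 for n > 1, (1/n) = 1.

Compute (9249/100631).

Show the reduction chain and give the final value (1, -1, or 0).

reciprocity: (9249/100631) = +1·(100631/9249) since 9249 mod 4 = 1, 100631 mod 4 = 3; sign now +1
(100631/9249) = (8141/9249)   [reduce mod 9249]
reciprocity: (8141/9249) = +1·(9249/8141) since 8141 mod 4 = 1, 9249 mod 4 = 1; sign now +1
(9249/8141) = (1108/8141)   [reduce mod 8141]
1108 = 2^2·277; (2/8141) = -1 since 8141 mod 8 = 5, so (1108/8141) = (-1)^2·(277/8141); sign now +1
reciprocity: (277/8141) = +1·(8141/277) since 277 mod 4 = 1, 8141 mod 4 = 1; sign now +1
(8141/277) = (108/277)   [reduce mod 277]
108 = 2^2·27; (2/277) = -1 since 277 mod 8 = 5, so (108/277) = (-1)^2·(27/277); sign now +1
reciprocity: (27/277) = +1·(277/27) since 27 mod 4 = 3, 277 mod 4 = 1; sign now +1
(277/27) = (7/27)   [reduce mod 27]
reciprocity: (7/27) = -1·(27/7) since 7 mod 4 = 3, 27 mod 4 = 3; sign now -1
(27/7) = (6/7)   [reduce mod 7]
6 = 2^1·3; (2/7) = +1 since 7 mod 8 = 7, so (6/7) = (+1)^1·(3/7); sign now -1
reciprocity: (3/7) = -1·(7/3) since 3 mod 4 = 3, 7 mod 4 = 3; sign now +1
(7/3) = (1/3)   [reduce mod 3]
(1/3) = 1; final value = sign = +1

1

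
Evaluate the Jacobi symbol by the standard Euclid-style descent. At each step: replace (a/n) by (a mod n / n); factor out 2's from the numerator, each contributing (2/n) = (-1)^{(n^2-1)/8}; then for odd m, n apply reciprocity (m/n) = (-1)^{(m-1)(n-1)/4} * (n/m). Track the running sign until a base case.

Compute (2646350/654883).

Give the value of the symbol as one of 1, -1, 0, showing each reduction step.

-1

(2646350/654883): 2646350 mod 654883 = 26818, so (2646350/654883) = (26818/654883)
factor out 2^1: 26818 = 2^1·13409; with 654883 mod 8 = 3, (2/654883) = -1; sign now -1; continue with (13409/654883)
flip (13409/654883) -> (654883/13409): both odd, 13409 mod 4 = 1, 654883 mod 4 = 3, so the flip contributes +1; sign now -1
(654883/13409): 654883 mod 13409 = 11251, so (654883/13409) = (11251/13409)
flip (11251/13409) -> (13409/11251): both odd, 11251 mod 4 = 3, 13409 mod 4 = 1, so the flip contributes +1; sign now -1
(13409/11251): 13409 mod 11251 = 2158, so (13409/11251) = (2158/11251)
factor out 2^1: 2158 = 2^1·1079; with 11251 mod 8 = 3, (2/11251) = -1; sign now +1; continue with (1079/11251)
flip (1079/11251) -> (11251/1079): both odd, 1079 mod 4 = 3, 11251 mod 4 = 3, so the flip contributes -1; sign now -1
(11251/1079): 11251 mod 1079 = 461, so (11251/1079) = (461/1079)
flip (461/1079) -> (1079/461): both odd, 461 mod 4 = 1, 1079 mod 4 = 3, so the flip contributes +1; sign now -1
(1079/461): 1079 mod 461 = 157, so (1079/461) = (157/461)
flip (157/461) -> (461/157): both odd, 157 mod 4 = 1, 461 mod 4 = 1, so the flip contributes +1; sign now -1
(461/157): 461 mod 157 = 147, so (461/157) = (147/157)
flip (147/157) -> (157/147): both odd, 147 mod 4 = 3, 157 mod 4 = 1, so the flip contributes +1; sign now -1
(157/147): 157 mod 147 = 10, so (157/147) = (10/147)
factor out 2^1: 10 = 2^1·5; with 147 mod 8 = 3, (2/147) = -1; sign now +1; continue with (5/147)
flip (5/147) -> (147/5): both odd, 5 mod 4 = 1, 147 mod 4 = 3, so the flip contributes +1; sign now +1
(147/5): 147 mod 5 = 2, so (147/5) = (2/5)
factor out 2^1: 2 = 2^1·1; with 5 mod 8 = 5, (2/5) = -1; sign now -1; continue with (1/5)
reached (1/5) = 1, so the symbol is -1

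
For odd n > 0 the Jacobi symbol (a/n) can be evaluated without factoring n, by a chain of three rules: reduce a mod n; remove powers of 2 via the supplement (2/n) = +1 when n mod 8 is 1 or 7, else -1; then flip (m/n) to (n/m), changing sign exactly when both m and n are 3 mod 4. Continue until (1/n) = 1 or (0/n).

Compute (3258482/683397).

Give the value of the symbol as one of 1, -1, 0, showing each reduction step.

-1

(3258482/683397) = (524894/683397)   [reduce mod 683397]
524894 = 2^1·262447; (2/683397) = -1 since 683397 mod 8 = 5, so (524894/683397) = (-1)^1·(262447/683397); sign now -1
reciprocity: (262447/683397) = +1·(683397/262447) since 262447 mod 4 = 3, 683397 mod 4 = 1; sign now -1
(683397/262447) = (158503/262447)   [reduce mod 262447]
reciprocity: (158503/262447) = -1·(262447/158503) since 158503 mod 4 = 3, 262447 mod 4 = 3; sign now +1
(262447/158503) = (103944/158503)   [reduce mod 158503]
103944 = 2^3·12993; (2/158503) = +1 since 158503 mod 8 = 7, so (103944/158503) = (+1)^3·(12993/158503); sign now +1
reciprocity: (12993/158503) = +1·(158503/12993) since 12993 mod 4 = 1, 158503 mod 4 = 3; sign now +1
(158503/12993) = (2587/12993)   [reduce mod 12993]
reciprocity: (2587/12993) = +1·(12993/2587) since 2587 mod 4 = 3, 12993 mod 4 = 1; sign now +1
(12993/2587) = (58/2587)   [reduce mod 2587]
58 = 2^1·29; (2/2587) = -1 since 2587 mod 8 = 3, so (58/2587) = (-1)^1·(29/2587); sign now -1
reciprocity: (29/2587) = +1·(2587/29) since 29 mod 4 = 1, 2587 mod 4 = 3; sign now -1
(2587/29) = (6/29)   [reduce mod 29]
6 = 2^1·3; (2/29) = -1 since 29 mod 8 = 5, so (6/29) = (-1)^1·(3/29); sign now +1
reciprocity: (3/29) = +1·(29/3) since 3 mod 4 = 3, 29 mod 4 = 1; sign now +1
(29/3) = (2/3)   [reduce mod 3]
2 = 2^1·1; (2/3) = -1 since 3 mod 8 = 3, so (2/3) = (-1)^1·(1/3); sign now -1
(1/3) = 1; final value = sign = -1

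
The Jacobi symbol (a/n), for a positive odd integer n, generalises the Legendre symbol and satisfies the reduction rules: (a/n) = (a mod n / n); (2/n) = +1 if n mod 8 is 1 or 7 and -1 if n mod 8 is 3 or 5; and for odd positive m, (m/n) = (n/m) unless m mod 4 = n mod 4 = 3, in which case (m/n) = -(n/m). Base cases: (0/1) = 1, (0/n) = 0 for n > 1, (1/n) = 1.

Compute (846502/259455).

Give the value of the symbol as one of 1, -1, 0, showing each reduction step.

-1

(846502/259455) = (68137/259455)   [reduce mod 259455]
reciprocity: (68137/259455) = +1·(259455/68137) since 68137 mod 4 = 1, 259455 mod 4 = 3; sign now +1
(259455/68137) = (55044/68137)   [reduce mod 68137]
55044 = 2^2·13761; (2/68137) = +1 since 68137 mod 8 = 1, so (55044/68137) = (+1)^2·(13761/68137); sign now +1
reciprocity: (13761/68137) = +1·(68137/13761) since 13761 mod 4 = 1, 68137 mod 4 = 1; sign now +1
(68137/13761) = (13093/13761)   [reduce mod 13761]
reciprocity: (13093/13761) = +1·(13761/13093) since 13093 mod 4 = 1, 13761 mod 4 = 1; sign now +1
(13761/13093) = (668/13093)   [reduce mod 13093]
668 = 2^2·167; (2/13093) = -1 since 13093 mod 8 = 5, so (668/13093) = (-1)^2·(167/13093); sign now +1
reciprocity: (167/13093) = +1·(13093/167) since 167 mod 4 = 3, 13093 mod 4 = 1; sign now +1
(13093/167) = (67/167)   [reduce mod 167]
reciprocity: (67/167) = -1·(167/67) since 67 mod 4 = 3, 167 mod 4 = 3; sign now -1
(167/67) = (33/67)   [reduce mod 67]
reciprocity: (33/67) = +1·(67/33) since 33 mod 4 = 1, 67 mod 4 = 3; sign now -1
(67/33) = (1/33)   [reduce mod 33]
(1/33) = 1; final value = sign = -1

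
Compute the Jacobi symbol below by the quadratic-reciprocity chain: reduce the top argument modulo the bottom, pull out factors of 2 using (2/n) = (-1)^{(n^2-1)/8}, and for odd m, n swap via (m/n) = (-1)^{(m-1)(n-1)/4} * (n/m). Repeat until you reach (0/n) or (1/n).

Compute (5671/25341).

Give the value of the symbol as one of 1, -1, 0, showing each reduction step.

flip (5671/25341) -> (25341/5671): both odd, 5671 mod 4 = 3, 25341 mod 4 = 1, so the flip contributes +1; sign now +1
(25341/5671): 25341 mod 5671 = 2657, so (25341/5671) = (2657/5671)
flip (2657/5671) -> (5671/2657): both odd, 2657 mod 4 = 1, 5671 mod 4 = 3, so the flip contributes +1; sign now +1
(5671/2657): 5671 mod 2657 = 357, so (5671/2657) = (357/2657)
flip (357/2657) -> (2657/357): both odd, 357 mod 4 = 1, 2657 mod 4 = 1, so the flip contributes +1; sign now +1
(2657/357): 2657 mod 357 = 158, so (2657/357) = (158/357)
factor out 2^1: 158 = 2^1·79; with 357 mod 8 = 5, (2/357) = -1; sign now -1; continue with (79/357)
flip (79/357) -> (357/79): both odd, 79 mod 4 = 3, 357 mod 4 = 1, so the flip contributes +1; sign now -1
(357/79): 357 mod 79 = 41, so (357/79) = (41/79)
flip (41/79) -> (79/41): both odd, 41 mod 4 = 1, 79 mod 4 = 3, so the flip contributes +1; sign now -1
(79/41): 79 mod 41 = 38, so (79/41) = (38/41)
factor out 2^1: 38 = 2^1·19; with 41 mod 8 = 1, (2/41) = +1; sign now -1; continue with (19/41)
flip (19/41) -> (41/19): both odd, 19 mod 4 = 3, 41 mod 4 = 1, so the flip contributes +1; sign now -1
(41/19): 41 mod 19 = 3, so (41/19) = (3/19)
flip (3/19) -> (19/3): both odd, 3 mod 4 = 3, 19 mod 4 = 3, so the flip contributes -1; sign now +1
(19/3): 19 mod 3 = 1, so (19/3) = (1/3)
reached (1/3) = 1, so the symbol is +1

1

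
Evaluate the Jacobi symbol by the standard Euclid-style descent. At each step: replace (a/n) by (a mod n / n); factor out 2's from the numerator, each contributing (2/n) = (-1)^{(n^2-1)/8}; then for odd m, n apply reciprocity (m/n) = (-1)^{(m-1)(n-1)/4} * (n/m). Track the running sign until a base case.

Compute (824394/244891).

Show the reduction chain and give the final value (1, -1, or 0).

-1

(824394/244891) = (89721/244891)   [reduce mod 244891]
reciprocity: (89721/244891) = +1·(244891/89721) since 89721 mod 4 = 1, 244891 mod 4 = 3; sign now +1
(244891/89721) = (65449/89721)   [reduce mod 89721]
reciprocity: (65449/89721) = +1·(89721/65449) since 65449 mod 4 = 1, 89721 mod 4 = 1; sign now +1
(89721/65449) = (24272/65449)   [reduce mod 65449]
24272 = 2^4·1517; (2/65449) = +1 since 65449 mod 8 = 1, so (24272/65449) = (+1)^4·(1517/65449); sign now +1
reciprocity: (1517/65449) = +1·(65449/1517) since 1517 mod 4 = 1, 65449 mod 4 = 1; sign now +1
(65449/1517) = (218/1517)   [reduce mod 1517]
218 = 2^1·109; (2/1517) = -1 since 1517 mod 8 = 5, so (218/1517) = (-1)^1·(109/1517); sign now -1
reciprocity: (109/1517) = +1·(1517/109) since 109 mod 4 = 1, 1517 mod 4 = 1; sign now -1
(1517/109) = (100/109)   [reduce mod 109]
100 = 2^2·25; (2/109) = -1 since 109 mod 8 = 5, so (100/109) = (-1)^2·(25/109); sign now -1
reciprocity: (25/109) = +1·(109/25) since 25 mod 4 = 1, 109 mod 4 = 1; sign now -1
(109/25) = (9/25)   [reduce mod 25]
reciprocity: (9/25) = +1·(25/9) since 9 mod 4 = 1, 25 mod 4 = 1; sign now -1
(25/9) = (7/9)   [reduce mod 9]
reciprocity: (7/9) = +1·(9/7) since 7 mod 4 = 3, 9 mod 4 = 1; sign now -1
(9/7) = (2/7)   [reduce mod 7]
2 = 2^1·1; (2/7) = +1 since 7 mod 8 = 7, so (2/7) = (+1)^1·(1/7); sign now -1
(1/7) = 1; final value = sign = -1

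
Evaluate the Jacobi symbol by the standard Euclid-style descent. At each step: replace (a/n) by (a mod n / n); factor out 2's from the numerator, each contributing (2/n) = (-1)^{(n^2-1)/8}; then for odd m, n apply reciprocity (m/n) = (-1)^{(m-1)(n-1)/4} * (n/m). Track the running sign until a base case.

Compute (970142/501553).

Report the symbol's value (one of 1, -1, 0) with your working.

(970142/501553) = (468589/501553)   [reduce mod 501553]
reciprocity: (468589/501553) = +1·(501553/468589) since 468589 mod 4 = 1, 501553 mod 4 = 1; sign now +1
(501553/468589) = (32964/468589)   [reduce mod 468589]
32964 = 2^2·8241; (2/468589) = -1 since 468589 mod 8 = 5, so (32964/468589) = (-1)^2·(8241/468589); sign now +1
reciprocity: (8241/468589) = +1·(468589/8241) since 8241 mod 4 = 1, 468589 mod 4 = 1; sign now +1
(468589/8241) = (7093/8241)   [reduce mod 8241]
reciprocity: (7093/8241) = +1·(8241/7093) since 7093 mod 4 = 1, 8241 mod 4 = 1; sign now +1
(8241/7093) = (1148/7093)   [reduce mod 7093]
1148 = 2^2·287; (2/7093) = -1 since 7093 mod 8 = 5, so (1148/7093) = (-1)^2·(287/7093); sign now +1
reciprocity: (287/7093) = +1·(7093/287) since 287 mod 4 = 3, 7093 mod 4 = 1; sign now +1
(7093/287) = (205/287)   [reduce mod 287]
reciprocity: (205/287) = +1·(287/205) since 205 mod 4 = 1, 287 mod 4 = 3; sign now +1
(287/205) = (82/205)   [reduce mod 205]
82 = 2^1·41; (2/205) = -1 since 205 mod 8 = 5, so (82/205) = (-1)^1·(41/205); sign now -1
reciprocity: (41/205) = +1·(205/41) since 41 mod 4 = 1, 205 mod 4 = 1; sign now -1
(205/41) = (0/41)   [reduce mod 41]
(0/41) = 0   [gcd(a, n) > 1]; final value = 0

0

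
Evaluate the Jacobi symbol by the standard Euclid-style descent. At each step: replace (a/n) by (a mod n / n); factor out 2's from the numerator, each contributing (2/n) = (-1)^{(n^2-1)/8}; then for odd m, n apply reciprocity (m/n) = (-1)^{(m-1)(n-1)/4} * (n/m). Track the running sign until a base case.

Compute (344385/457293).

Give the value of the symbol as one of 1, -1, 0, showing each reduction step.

flip (344385/457293) -> (457293/344385): both odd, 344385 mod 4 = 1, 457293 mod 4 = 1, so the flip contributes +1; sign now +1
(457293/344385): 457293 mod 344385 = 112908, so (457293/344385) = (112908/344385)
factor out 2^2: 112908 = 2^2·28227; with 344385 mod 8 = 1, (2/344385) = +1; sign now +1; continue with (28227/344385)
flip (28227/344385) -> (344385/28227): both odd, 28227 mod 4 = 3, 344385 mod 4 = 1, so the flip contributes +1; sign now +1
(344385/28227): 344385 mod 28227 = 5661, so (344385/28227) = (5661/28227)
flip (5661/28227) -> (28227/5661): both odd, 5661 mod 4 = 1, 28227 mod 4 = 3, so the flip contributes +1; sign now +1
(28227/5661): 28227 mod 5661 = 5583, so (28227/5661) = (5583/5661)
flip (5583/5661) -> (5661/5583): both odd, 5583 mod 4 = 3, 5661 mod 4 = 1, so the flip contributes +1; sign now +1
(5661/5583): 5661 mod 5583 = 78, so (5661/5583) = (78/5583)
factor out 2^1: 78 = 2^1·39; with 5583 mod 8 = 7, (2/5583) = +1; sign now +1; continue with (39/5583)
flip (39/5583) -> (5583/39): both odd, 39 mod 4 = 3, 5583 mod 4 = 3, so the flip contributes -1; sign now -1
(5583/39): 5583 mod 39 = 6, so (5583/39) = (6/39)
factor out 2^1: 6 = 2^1·3; with 39 mod 8 = 7, (2/39) = +1; sign now -1; continue with (3/39)
flip (3/39) -> (39/3): both odd, 3 mod 4 = 3, 39 mod 4 = 3, so the flip contributes -1; sign now +1
(39/3): 39 mod 3 = 0, so (39/3) = (0/3)
reached (0/3); gcd(a, n) > 1, so (0/3) = 0 and the symbol is 0

0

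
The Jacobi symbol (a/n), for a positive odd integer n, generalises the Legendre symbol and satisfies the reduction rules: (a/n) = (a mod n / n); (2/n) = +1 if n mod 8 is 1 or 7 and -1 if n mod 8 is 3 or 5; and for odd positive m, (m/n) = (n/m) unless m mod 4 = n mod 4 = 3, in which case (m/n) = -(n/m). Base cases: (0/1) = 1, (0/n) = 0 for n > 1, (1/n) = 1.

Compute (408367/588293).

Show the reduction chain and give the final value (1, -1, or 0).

-1

flip (408367/588293) -> (588293/408367): both odd, 408367 mod 4 = 3, 588293 mod 4 = 1, so the flip contributes +1; sign now +1
(588293/408367): 588293 mod 408367 = 179926, so (588293/408367) = (179926/408367)
factor out 2^1: 179926 = 2^1·89963; with 408367 mod 8 = 7, (2/408367) = +1; sign now +1; continue with (89963/408367)
flip (89963/408367) -> (408367/89963): both odd, 89963 mod 4 = 3, 408367 mod 4 = 3, so the flip contributes -1; sign now -1
(408367/89963): 408367 mod 89963 = 48515, so (408367/89963) = (48515/89963)
flip (48515/89963) -> (89963/48515): both odd, 48515 mod 4 = 3, 89963 mod 4 = 3, so the flip contributes -1; sign now +1
(89963/48515): 89963 mod 48515 = 41448, so (89963/48515) = (41448/48515)
factor out 2^3: 41448 = 2^3·5181; with 48515 mod 8 = 3, (2/48515) = -1; sign now -1; continue with (5181/48515)
flip (5181/48515) -> (48515/5181): both odd, 5181 mod 4 = 1, 48515 mod 4 = 3, so the flip contributes +1; sign now -1
(48515/5181): 48515 mod 5181 = 1886, so (48515/5181) = (1886/5181)
factor out 2^1: 1886 = 2^1·943; with 5181 mod 8 = 5, (2/5181) = -1; sign now +1; continue with (943/5181)
flip (943/5181) -> (5181/943): both odd, 943 mod 4 = 3, 5181 mod 4 = 1, so the flip contributes +1; sign now +1
(5181/943): 5181 mod 943 = 466, so (5181/943) = (466/943)
factor out 2^1: 466 = 2^1·233; with 943 mod 8 = 7, (2/943) = +1; sign now +1; continue with (233/943)
flip (233/943) -> (943/233): both odd, 233 mod 4 = 1, 943 mod 4 = 3, so the flip contributes +1; sign now +1
(943/233): 943 mod 233 = 11, so (943/233) = (11/233)
flip (11/233) -> (233/11): both odd, 11 mod 4 = 3, 233 mod 4 = 1, so the flip contributes +1; sign now +1
(233/11): 233 mod 11 = 2, so (233/11) = (2/11)
factor out 2^1: 2 = 2^1·1; with 11 mod 8 = 3, (2/11) = -1; sign now -1; continue with (1/11)
reached (1/11) = 1, so the symbol is -1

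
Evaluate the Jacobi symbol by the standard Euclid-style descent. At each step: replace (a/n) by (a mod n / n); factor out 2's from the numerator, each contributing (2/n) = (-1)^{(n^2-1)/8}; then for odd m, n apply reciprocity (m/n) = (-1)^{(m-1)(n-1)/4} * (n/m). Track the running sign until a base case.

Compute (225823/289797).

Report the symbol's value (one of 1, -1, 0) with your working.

flip (225823/289797) -> (289797/225823): both odd, 225823 mod 4 = 3, 289797 mod 4 = 1, so the flip contributes +1; sign now +1
(289797/225823): 289797 mod 225823 = 63974, so (289797/225823) = (63974/225823)
factor out 2^1: 63974 = 2^1·31987; with 225823 mod 8 = 7, (2/225823) = +1; sign now +1; continue with (31987/225823)
flip (31987/225823) -> (225823/31987): both odd, 31987 mod 4 = 3, 225823 mod 4 = 3, so the flip contributes -1; sign now -1
(225823/31987): 225823 mod 31987 = 1914, so (225823/31987) = (1914/31987)
factor out 2^1: 1914 = 2^1·957; with 31987 mod 8 = 3, (2/31987) = -1; sign now +1; continue with (957/31987)
flip (957/31987) -> (31987/957): both odd, 957 mod 4 = 1, 31987 mod 4 = 3, so the flip contributes +1; sign now +1
(31987/957): 31987 mod 957 = 406, so (31987/957) = (406/957)
factor out 2^1: 406 = 2^1·203; with 957 mod 8 = 5, (2/957) = -1; sign now -1; continue with (203/957)
flip (203/957) -> (957/203): both odd, 203 mod 4 = 3, 957 mod 4 = 1, so the flip contributes +1; sign now -1
(957/203): 957 mod 203 = 145, so (957/203) = (145/203)
flip (145/203) -> (203/145): both odd, 145 mod 4 = 1, 203 mod 4 = 3, so the flip contributes +1; sign now -1
(203/145): 203 mod 145 = 58, so (203/145) = (58/145)
factor out 2^1: 58 = 2^1·29; with 145 mod 8 = 1, (2/145) = +1; sign now -1; continue with (29/145)
flip (29/145) -> (145/29): both odd, 29 mod 4 = 1, 145 mod 4 = 1, so the flip contributes +1; sign now -1
(145/29): 145 mod 29 = 0, so (145/29) = (0/29)
reached (0/29); gcd(a, n) > 1, so (0/29) = 0 and the symbol is 0

0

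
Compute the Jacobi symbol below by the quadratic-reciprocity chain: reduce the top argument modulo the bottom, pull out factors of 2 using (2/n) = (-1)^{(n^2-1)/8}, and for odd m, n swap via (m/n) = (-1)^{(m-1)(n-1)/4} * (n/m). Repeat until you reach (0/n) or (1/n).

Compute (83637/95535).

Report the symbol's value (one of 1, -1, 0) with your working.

0

flip (83637/95535) -> (95535/83637): both odd, 83637 mod 4 = 1, 95535 mod 4 = 3, so the flip contributes +1; sign now +1
(95535/83637): 95535 mod 83637 = 11898, so (95535/83637) = (11898/83637)
factor out 2^1: 11898 = 2^1·5949; with 83637 mod 8 = 5, (2/83637) = -1; sign now -1; continue with (5949/83637)
flip (5949/83637) -> (83637/5949): both odd, 5949 mod 4 = 1, 83637 mod 4 = 1, so the flip contributes +1; sign now -1
(83637/5949): 83637 mod 5949 = 351, so (83637/5949) = (351/5949)
flip (351/5949) -> (5949/351): both odd, 351 mod 4 = 3, 5949 mod 4 = 1, so the flip contributes +1; sign now -1
(5949/351): 5949 mod 351 = 333, so (5949/351) = (333/351)
flip (333/351) -> (351/333): both odd, 333 mod 4 = 1, 351 mod 4 = 3, so the flip contributes +1; sign now -1
(351/333): 351 mod 333 = 18, so (351/333) = (18/333)
factor out 2^1: 18 = 2^1·9; with 333 mod 8 = 5, (2/333) = -1; sign now +1; continue with (9/333)
flip (9/333) -> (333/9): both odd, 9 mod 4 = 1, 333 mod 4 = 1, so the flip contributes +1; sign now +1
(333/9): 333 mod 9 = 0, so (333/9) = (0/9)
reached (0/9); gcd(a, n) > 1, so (0/9) = 0 and the symbol is 0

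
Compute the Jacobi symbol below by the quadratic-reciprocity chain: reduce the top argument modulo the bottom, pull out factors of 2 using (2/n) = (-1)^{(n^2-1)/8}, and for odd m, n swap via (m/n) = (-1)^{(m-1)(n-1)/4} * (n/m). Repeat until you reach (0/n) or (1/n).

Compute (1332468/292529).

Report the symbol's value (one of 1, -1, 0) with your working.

-1

(1332468/292529): 1332468 mod 292529 = 162352, so (1332468/292529) = (162352/292529)
factor out 2^4: 162352 = 2^4·10147; with 292529 mod 8 = 1, (2/292529) = +1; sign now +1; continue with (10147/292529)
flip (10147/292529) -> (292529/10147): both odd, 10147 mod 4 = 3, 292529 mod 4 = 1, so the flip contributes +1; sign now +1
(292529/10147): 292529 mod 10147 = 8413, so (292529/10147) = (8413/10147)
flip (8413/10147) -> (10147/8413): both odd, 8413 mod 4 = 1, 10147 mod 4 = 3, so the flip contributes +1; sign now +1
(10147/8413): 10147 mod 8413 = 1734, so (10147/8413) = (1734/8413)
factor out 2^1: 1734 = 2^1·867; with 8413 mod 8 = 5, (2/8413) = -1; sign now -1; continue with (867/8413)
flip (867/8413) -> (8413/867): both odd, 867 mod 4 = 3, 8413 mod 4 = 1, so the flip contributes +1; sign now -1
(8413/867): 8413 mod 867 = 610, so (8413/867) = (610/867)
factor out 2^1: 610 = 2^1·305; with 867 mod 8 = 3, (2/867) = -1; sign now +1; continue with (305/867)
flip (305/867) -> (867/305): both odd, 305 mod 4 = 1, 867 mod 4 = 3, so the flip contributes +1; sign now +1
(867/305): 867 mod 305 = 257, so (867/305) = (257/305)
flip (257/305) -> (305/257): both odd, 257 mod 4 = 1, 305 mod 4 = 1, so the flip contributes +1; sign now +1
(305/257): 305 mod 257 = 48, so (305/257) = (48/257)
factor out 2^4: 48 = 2^4·3; with 257 mod 8 = 1, (2/257) = +1; sign now +1; continue with (3/257)
flip (3/257) -> (257/3): both odd, 3 mod 4 = 3, 257 mod 4 = 1, so the flip contributes +1; sign now +1
(257/3): 257 mod 3 = 2, so (257/3) = (2/3)
factor out 2^1: 2 = 2^1·1; with 3 mod 8 = 3, (2/3) = -1; sign now -1; continue with (1/3)
reached (1/3) = 1, so the symbol is -1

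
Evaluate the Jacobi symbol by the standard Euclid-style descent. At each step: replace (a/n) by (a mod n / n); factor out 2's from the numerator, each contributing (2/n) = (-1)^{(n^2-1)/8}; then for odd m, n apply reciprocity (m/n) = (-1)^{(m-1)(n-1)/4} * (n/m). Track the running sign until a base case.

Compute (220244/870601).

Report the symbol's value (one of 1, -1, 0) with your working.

-1

220244 = 2^2·55061; (2/870601) = +1 since 870601 mod 8 = 1, so (220244/870601) = (+1)^2·(55061/870601); sign now +1
reciprocity: (55061/870601) = +1·(870601/55061) since 55061 mod 4 = 1, 870601 mod 4 = 1; sign now +1
(870601/55061) = (44686/55061)   [reduce mod 55061]
44686 = 2^1·22343; (2/55061) = -1 since 55061 mod 8 = 5, so (44686/55061) = (-1)^1·(22343/55061); sign now -1
reciprocity: (22343/55061) = +1·(55061/22343) since 22343 mod 4 = 3, 55061 mod 4 = 1; sign now -1
(55061/22343) = (10375/22343)   [reduce mod 22343]
reciprocity: (10375/22343) = -1·(22343/10375) since 10375 mod 4 = 3, 22343 mod 4 = 3; sign now +1
(22343/10375) = (1593/10375)   [reduce mod 10375]
reciprocity: (1593/10375) = +1·(10375/1593) since 1593 mod 4 = 1, 10375 mod 4 = 3; sign now +1
(10375/1593) = (817/1593)   [reduce mod 1593]
reciprocity: (817/1593) = +1·(1593/817) since 817 mod 4 = 1, 1593 mod 4 = 1; sign now +1
(1593/817) = (776/817)   [reduce mod 817]
776 = 2^3·97; (2/817) = +1 since 817 mod 8 = 1, so (776/817) = (+1)^3·(97/817); sign now +1
reciprocity: (97/817) = +1·(817/97) since 97 mod 4 = 1, 817 mod 4 = 1; sign now +1
(817/97) = (41/97)   [reduce mod 97]
reciprocity: (41/97) = +1·(97/41) since 41 mod 4 = 1, 97 mod 4 = 1; sign now +1
(97/41) = (15/41)   [reduce mod 41]
reciprocity: (15/41) = +1·(41/15) since 15 mod 4 = 3, 41 mod 4 = 1; sign now +1
(41/15) = (11/15)   [reduce mod 15]
reciprocity: (11/15) = -1·(15/11) since 11 mod 4 = 3, 15 mod 4 = 3; sign now -1
(15/11) = (4/11)   [reduce mod 11]
4 = 2^2·1; (2/11) = -1 since 11 mod 8 = 3, so (4/11) = (-1)^2·(1/11); sign now -1
(1/11) = 1; final value = sign = -1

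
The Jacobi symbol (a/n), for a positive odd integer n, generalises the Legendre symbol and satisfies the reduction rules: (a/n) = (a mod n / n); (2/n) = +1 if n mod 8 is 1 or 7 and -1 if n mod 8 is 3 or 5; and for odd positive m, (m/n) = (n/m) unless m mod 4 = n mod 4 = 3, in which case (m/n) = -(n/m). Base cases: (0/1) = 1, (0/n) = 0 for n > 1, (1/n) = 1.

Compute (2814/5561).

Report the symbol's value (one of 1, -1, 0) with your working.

0

factor out 2^1: 2814 = 2^1·1407; with 5561 mod 8 = 1, (2/5561) = +1; sign now +1; continue with (1407/5561)
flip (1407/5561) -> (5561/1407): both odd, 1407 mod 4 = 3, 5561 mod 4 = 1, so the flip contributes +1; sign now +1
(5561/1407): 5561 mod 1407 = 1340, so (5561/1407) = (1340/1407)
factor out 2^2: 1340 = 2^2·335; with 1407 mod 8 = 7, (2/1407) = +1; sign now +1; continue with (335/1407)
flip (335/1407) -> (1407/335): both odd, 335 mod 4 = 3, 1407 mod 4 = 3, so the flip contributes -1; sign now -1
(1407/335): 1407 mod 335 = 67, so (1407/335) = (67/335)
flip (67/335) -> (335/67): both odd, 67 mod 4 = 3, 335 mod 4 = 3, so the flip contributes -1; sign now +1
(335/67): 335 mod 67 = 0, so (335/67) = (0/67)
reached (0/67); gcd(a, n) > 1, so (0/67) = 0 and the symbol is 0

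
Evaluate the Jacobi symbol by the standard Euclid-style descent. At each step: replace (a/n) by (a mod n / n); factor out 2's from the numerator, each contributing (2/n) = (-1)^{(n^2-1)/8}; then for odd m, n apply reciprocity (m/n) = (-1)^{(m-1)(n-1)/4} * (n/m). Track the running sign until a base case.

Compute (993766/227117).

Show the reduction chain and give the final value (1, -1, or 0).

-1

(993766/227117) = (85298/227117)   [reduce mod 227117]
85298 = 2^1·42649; (2/227117) = -1 since 227117 mod 8 = 5, so (85298/227117) = (-1)^1·(42649/227117); sign now -1
reciprocity: (42649/227117) = +1·(227117/42649) since 42649 mod 4 = 1, 227117 mod 4 = 1; sign now -1
(227117/42649) = (13872/42649)   [reduce mod 42649]
13872 = 2^4·867; (2/42649) = +1 since 42649 mod 8 = 1, so (13872/42649) = (+1)^4·(867/42649); sign now -1
reciprocity: (867/42649) = +1·(42649/867) since 867 mod 4 = 3, 42649 mod 4 = 1; sign now -1
(42649/867) = (166/867)   [reduce mod 867]
166 = 2^1·83; (2/867) = -1 since 867 mod 8 = 3, so (166/867) = (-1)^1·(83/867); sign now +1
reciprocity: (83/867) = -1·(867/83) since 83 mod 4 = 3, 867 mod 4 = 3; sign now -1
(867/83) = (37/83)   [reduce mod 83]
reciprocity: (37/83) = +1·(83/37) since 37 mod 4 = 1, 83 mod 4 = 3; sign now -1
(83/37) = (9/37)   [reduce mod 37]
reciprocity: (9/37) = +1·(37/9) since 9 mod 4 = 1, 37 mod 4 = 1; sign now -1
(37/9) = (1/9)   [reduce mod 9]
(1/9) = 1; final value = sign = -1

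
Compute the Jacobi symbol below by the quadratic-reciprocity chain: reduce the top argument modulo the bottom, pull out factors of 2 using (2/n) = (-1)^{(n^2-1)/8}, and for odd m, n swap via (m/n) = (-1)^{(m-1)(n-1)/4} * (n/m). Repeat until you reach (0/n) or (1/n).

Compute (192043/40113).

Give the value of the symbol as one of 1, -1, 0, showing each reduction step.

(192043/40113) = (31591/40113)   [reduce mod 40113]
reciprocity: (31591/40113) = +1·(40113/31591) since 31591 mod 4 = 3, 40113 mod 4 = 1; sign now +1
(40113/31591) = (8522/31591)   [reduce mod 31591]
8522 = 2^1·4261; (2/31591) = +1 since 31591 mod 8 = 7, so (8522/31591) = (+1)^1·(4261/31591); sign now +1
reciprocity: (4261/31591) = +1·(31591/4261) since 4261 mod 4 = 1, 31591 mod 4 = 3; sign now +1
(31591/4261) = (1764/4261)   [reduce mod 4261]
1764 = 2^2·441; (2/4261) = -1 since 4261 mod 8 = 5, so (1764/4261) = (-1)^2·(441/4261); sign now +1
reciprocity: (441/4261) = +1·(4261/441) since 441 mod 4 = 1, 4261 mod 4 = 1; sign now +1
(4261/441) = (292/441)   [reduce mod 441]
292 = 2^2·73; (2/441) = +1 since 441 mod 8 = 1, so (292/441) = (+1)^2·(73/441); sign now +1
reciprocity: (73/441) = +1·(441/73) since 73 mod 4 = 1, 441 mod 4 = 1; sign now +1
(441/73) = (3/73)   [reduce mod 73]
reciprocity: (3/73) = +1·(73/3) since 3 mod 4 = 3, 73 mod 4 = 1; sign now +1
(73/3) = (1/3)   [reduce mod 3]
(1/3) = 1; final value = sign = +1

1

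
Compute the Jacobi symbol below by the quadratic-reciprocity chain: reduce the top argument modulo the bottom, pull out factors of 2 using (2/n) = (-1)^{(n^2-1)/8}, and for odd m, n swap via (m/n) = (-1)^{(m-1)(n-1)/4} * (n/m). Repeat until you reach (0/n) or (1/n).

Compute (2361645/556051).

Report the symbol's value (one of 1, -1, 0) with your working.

(2361645/556051) = (137441/556051)   [reduce mod 556051]
reciprocity: (137441/556051) = +1·(556051/137441) since 137441 mod 4 = 1, 556051 mod 4 = 3; sign now +1
(556051/137441) = (6287/137441)   [reduce mod 137441]
reciprocity: (6287/137441) = +1·(137441/6287) since 6287 mod 4 = 3, 137441 mod 4 = 1; sign now +1
(137441/6287) = (5414/6287)   [reduce mod 6287]
5414 = 2^1·2707; (2/6287) = +1 since 6287 mod 8 = 7, so (5414/6287) = (+1)^1·(2707/6287); sign now +1
reciprocity: (2707/6287) = -1·(6287/2707) since 2707 mod 4 = 3, 6287 mod 4 = 3; sign now -1
(6287/2707) = (873/2707)   [reduce mod 2707]
reciprocity: (873/2707) = +1·(2707/873) since 873 mod 4 = 1, 2707 mod 4 = 3; sign now -1
(2707/873) = (88/873)   [reduce mod 873]
88 = 2^3·11; (2/873) = +1 since 873 mod 8 = 1, so (88/873) = (+1)^3·(11/873); sign now -1
reciprocity: (11/873) = +1·(873/11) since 11 mod 4 = 3, 873 mod 4 = 1; sign now -1
(873/11) = (4/11)   [reduce mod 11]
4 = 2^2·1; (2/11) = -1 since 11 mod 8 = 3, so (4/11) = (-1)^2·(1/11); sign now -1
(1/11) = 1; final value = sign = -1

-1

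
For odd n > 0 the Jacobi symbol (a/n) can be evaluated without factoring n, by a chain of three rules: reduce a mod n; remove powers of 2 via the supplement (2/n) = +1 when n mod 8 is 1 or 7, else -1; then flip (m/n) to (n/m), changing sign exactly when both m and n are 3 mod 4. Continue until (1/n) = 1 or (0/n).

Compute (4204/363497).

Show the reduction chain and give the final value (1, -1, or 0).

4204 = 2^2·1051; (2/363497) = +1 since 363497 mod 8 = 1, so (4204/363497) = (+1)^2·(1051/363497); sign now +1
reciprocity: (1051/363497) = +1·(363497/1051) since 1051 mod 4 = 3, 363497 mod 4 = 1; sign now +1
(363497/1051) = (902/1051)   [reduce mod 1051]
902 = 2^1·451; (2/1051) = -1 since 1051 mod 8 = 3, so (902/1051) = (-1)^1·(451/1051); sign now -1
reciprocity: (451/1051) = -1·(1051/451) since 451 mod 4 = 3, 1051 mod 4 = 3; sign now +1
(1051/451) = (149/451)   [reduce mod 451]
reciprocity: (149/451) = +1·(451/149) since 149 mod 4 = 1, 451 mod 4 = 3; sign now +1
(451/149) = (4/149)   [reduce mod 149]
4 = 2^2·1; (2/149) = -1 since 149 mod 8 = 5, so (4/149) = (-1)^2·(1/149); sign now +1
(1/149) = 1; final value = sign = +1

1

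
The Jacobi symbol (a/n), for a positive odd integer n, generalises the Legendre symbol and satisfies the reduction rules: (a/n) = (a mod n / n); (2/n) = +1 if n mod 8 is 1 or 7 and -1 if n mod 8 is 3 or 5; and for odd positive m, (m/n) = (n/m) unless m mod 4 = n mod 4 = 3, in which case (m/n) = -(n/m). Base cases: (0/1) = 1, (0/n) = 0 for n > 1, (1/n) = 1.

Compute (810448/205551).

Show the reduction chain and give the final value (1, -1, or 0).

(810448/205551): 810448 mod 205551 = 193795, so (810448/205551) = (193795/205551)
flip (193795/205551) -> (205551/193795): both odd, 193795 mod 4 = 3, 205551 mod 4 = 3, so the flip contributes -1; sign now -1
(205551/193795): 205551 mod 193795 = 11756, so (205551/193795) = (11756/193795)
factor out 2^2: 11756 = 2^2·2939; with 193795 mod 8 = 3, (2/193795) = -1; sign now -1; continue with (2939/193795)
flip (2939/193795) -> (193795/2939): both odd, 2939 mod 4 = 3, 193795 mod 4 = 3, so the flip contributes -1; sign now +1
(193795/2939): 193795 mod 2939 = 2760, so (193795/2939) = (2760/2939)
factor out 2^3: 2760 = 2^3·345; with 2939 mod 8 = 3, (2/2939) = -1; sign now -1; continue with (345/2939)
flip (345/2939) -> (2939/345): both odd, 345 mod 4 = 1, 2939 mod 4 = 3, so the flip contributes +1; sign now -1
(2939/345): 2939 mod 345 = 179, so (2939/345) = (179/345)
flip (179/345) -> (345/179): both odd, 179 mod 4 = 3, 345 mod 4 = 1, so the flip contributes +1; sign now -1
(345/179): 345 mod 179 = 166, so (345/179) = (166/179)
factor out 2^1: 166 = 2^1·83; with 179 mod 8 = 3, (2/179) = -1; sign now +1; continue with (83/179)
flip (83/179) -> (179/83): both odd, 83 mod 4 = 3, 179 mod 4 = 3, so the flip contributes -1; sign now -1
(179/83): 179 mod 83 = 13, so (179/83) = (13/83)
flip (13/83) -> (83/13): both odd, 13 mod 4 = 1, 83 mod 4 = 3, so the flip contributes +1; sign now -1
(83/13): 83 mod 13 = 5, so (83/13) = (5/13)
flip (5/13) -> (13/5): both odd, 5 mod 4 = 1, 13 mod 4 = 1, so the flip contributes +1; sign now -1
(13/5): 13 mod 5 = 3, so (13/5) = (3/5)
flip (3/5) -> (5/3): both odd, 3 mod 4 = 3, 5 mod 4 = 1, so the flip contributes +1; sign now -1
(5/3): 5 mod 3 = 2, so (5/3) = (2/3)
factor out 2^1: 2 = 2^1·1; with 3 mod 8 = 3, (2/3) = -1; sign now +1; continue with (1/3)
reached (1/3) = 1, so the symbol is +1

1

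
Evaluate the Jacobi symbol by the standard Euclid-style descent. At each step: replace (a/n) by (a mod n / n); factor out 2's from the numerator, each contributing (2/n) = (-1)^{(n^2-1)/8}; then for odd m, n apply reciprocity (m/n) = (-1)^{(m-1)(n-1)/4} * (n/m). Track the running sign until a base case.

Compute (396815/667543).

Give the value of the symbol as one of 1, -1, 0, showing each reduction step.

reciprocity: (396815/667543) = -1·(667543/396815) since 396815 mod 4 = 3, 667543 mod 4 = 3; sign now -1
(667543/396815) = (270728/396815)   [reduce mod 396815]
270728 = 2^3·33841; (2/396815) = +1 since 396815 mod 8 = 7, so (270728/396815) = (+1)^3·(33841/396815); sign now -1
reciprocity: (33841/396815) = +1·(396815/33841) since 33841 mod 4 = 1, 396815 mod 4 = 3; sign now -1
(396815/33841) = (24564/33841)   [reduce mod 33841]
24564 = 2^2·6141; (2/33841) = +1 since 33841 mod 8 = 1, so (24564/33841) = (+1)^2·(6141/33841); sign now -1
reciprocity: (6141/33841) = +1·(33841/6141) since 6141 mod 4 = 1, 33841 mod 4 = 1; sign now -1
(33841/6141) = (3136/6141)   [reduce mod 6141]
3136 = 2^6·49; (2/6141) = -1 since 6141 mod 8 = 5, so (3136/6141) = (-1)^6·(49/6141); sign now -1
reciprocity: (49/6141) = +1·(6141/49) since 49 mod 4 = 1, 6141 mod 4 = 1; sign now -1
(6141/49) = (16/49)   [reduce mod 49]
16 = 2^4·1; (2/49) = +1 since 49 mod 8 = 1, so (16/49) = (+1)^4·(1/49); sign now -1
(1/49) = 1; final value = sign = -1

-1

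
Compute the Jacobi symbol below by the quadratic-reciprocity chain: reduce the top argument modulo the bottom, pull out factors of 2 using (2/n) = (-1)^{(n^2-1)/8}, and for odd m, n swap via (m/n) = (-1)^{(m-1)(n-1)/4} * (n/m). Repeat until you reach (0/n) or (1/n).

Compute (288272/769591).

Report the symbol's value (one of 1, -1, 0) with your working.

288272 = 2^4·18017; (2/769591) = +1 since 769591 mod 8 = 7, so (288272/769591) = (+1)^4·(18017/769591); sign now +1
reciprocity: (18017/769591) = +1·(769591/18017) since 18017 mod 4 = 1, 769591 mod 4 = 3; sign now +1
(769591/18017) = (12877/18017)   [reduce mod 18017]
reciprocity: (12877/18017) = +1·(18017/12877) since 12877 mod 4 = 1, 18017 mod 4 = 1; sign now +1
(18017/12877) = (5140/12877)   [reduce mod 12877]
5140 = 2^2·1285; (2/12877) = -1 since 12877 mod 8 = 5, so (5140/12877) = (-1)^2·(1285/12877); sign now +1
reciprocity: (1285/12877) = +1·(12877/1285) since 1285 mod 4 = 1, 12877 mod 4 = 1; sign now +1
(12877/1285) = (27/1285)   [reduce mod 1285]
reciprocity: (27/1285) = +1·(1285/27) since 27 mod 4 = 3, 1285 mod 4 = 1; sign now +1
(1285/27) = (16/27)   [reduce mod 27]
16 = 2^4·1; (2/27) = -1 since 27 mod 8 = 3, so (16/27) = (-1)^4·(1/27); sign now +1
(1/27) = 1; final value = sign = +1

1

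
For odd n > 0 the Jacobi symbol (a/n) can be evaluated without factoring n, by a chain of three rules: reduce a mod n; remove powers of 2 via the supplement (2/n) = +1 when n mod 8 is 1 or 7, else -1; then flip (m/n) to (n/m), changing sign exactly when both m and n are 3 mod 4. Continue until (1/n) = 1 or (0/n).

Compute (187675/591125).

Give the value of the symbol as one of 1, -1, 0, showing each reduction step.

flip (187675/591125) -> (591125/187675): both odd, 187675 mod 4 = 3, 591125 mod 4 = 1, so the flip contributes +1; sign now +1
(591125/187675): 591125 mod 187675 = 28100, so (591125/187675) = (28100/187675)
factor out 2^2: 28100 = 2^2·7025; with 187675 mod 8 = 3, (2/187675) = -1; sign now +1; continue with (7025/187675)
flip (7025/187675) -> (187675/7025): both odd, 7025 mod 4 = 1, 187675 mod 4 = 3, so the flip contributes +1; sign now +1
(187675/7025): 187675 mod 7025 = 5025, so (187675/7025) = (5025/7025)
flip (5025/7025) -> (7025/5025): both odd, 5025 mod 4 = 1, 7025 mod 4 = 1, so the flip contributes +1; sign now +1
(7025/5025): 7025 mod 5025 = 2000, so (7025/5025) = (2000/5025)
factor out 2^4: 2000 = 2^4·125; with 5025 mod 8 = 1, (2/5025) = +1; sign now +1; continue with (125/5025)
flip (125/5025) -> (5025/125): both odd, 125 mod 4 = 1, 5025 mod 4 = 1, so the flip contributes +1; sign now +1
(5025/125): 5025 mod 125 = 25, so (5025/125) = (25/125)
flip (25/125) -> (125/25): both odd, 25 mod 4 = 1, 125 mod 4 = 1, so the flip contributes +1; sign now +1
(125/25): 125 mod 25 = 0, so (125/25) = (0/25)
reached (0/25); gcd(a, n) > 1, so (0/25) = 0 and the symbol is 0

0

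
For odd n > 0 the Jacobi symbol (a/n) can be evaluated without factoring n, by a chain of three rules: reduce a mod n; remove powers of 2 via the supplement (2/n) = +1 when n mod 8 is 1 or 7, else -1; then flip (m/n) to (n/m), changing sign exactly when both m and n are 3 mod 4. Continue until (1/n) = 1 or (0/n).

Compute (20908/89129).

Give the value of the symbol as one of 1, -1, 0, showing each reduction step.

factor out 2^2: 20908 = 2^2·5227; with 89129 mod 8 = 1, (2/89129) = +1; sign now +1; continue with (5227/89129)
flip (5227/89129) -> (89129/5227): both odd, 5227 mod 4 = 3, 89129 mod 4 = 1, so the flip contributes +1; sign now +1
(89129/5227): 89129 mod 5227 = 270, so (89129/5227) = (270/5227)
factor out 2^1: 270 = 2^1·135; with 5227 mod 8 = 3, (2/5227) = -1; sign now -1; continue with (135/5227)
flip (135/5227) -> (5227/135): both odd, 135 mod 4 = 3, 5227 mod 4 = 3, so the flip contributes -1; sign now +1
(5227/135): 5227 mod 135 = 97, so (5227/135) = (97/135)
flip (97/135) -> (135/97): both odd, 97 mod 4 = 1, 135 mod 4 = 3, so the flip contributes +1; sign now +1
(135/97): 135 mod 97 = 38, so (135/97) = (38/97)
factor out 2^1: 38 = 2^1·19; with 97 mod 8 = 1, (2/97) = +1; sign now +1; continue with (19/97)
flip (19/97) -> (97/19): both odd, 19 mod 4 = 3, 97 mod 4 = 1, so the flip contributes +1; sign now +1
(97/19): 97 mod 19 = 2, so (97/19) = (2/19)
factor out 2^1: 2 = 2^1·1; with 19 mod 8 = 3, (2/19) = -1; sign now -1; continue with (1/19)
reached (1/19) = 1, so the symbol is -1

-1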